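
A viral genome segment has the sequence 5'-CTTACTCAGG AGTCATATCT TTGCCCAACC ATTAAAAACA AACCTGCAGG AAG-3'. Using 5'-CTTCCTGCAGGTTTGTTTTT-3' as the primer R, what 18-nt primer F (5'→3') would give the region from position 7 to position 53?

The reverse primer's reverse complement AAAAACAAACCTGCAGGAAG matches the template at positions 34–53; the product starts at position 7.
The forward primer is identical to the top strand over positions 7–24: CAGGAGTCATATCTTTGC.

5'-CAGGAGTCATATCTTTGC-3'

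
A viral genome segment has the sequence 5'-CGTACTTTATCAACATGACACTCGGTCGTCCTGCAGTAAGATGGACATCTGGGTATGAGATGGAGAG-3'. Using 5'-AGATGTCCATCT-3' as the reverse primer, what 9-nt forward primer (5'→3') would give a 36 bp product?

5'-ATGACACTC-3'

The reverse primer's reverse complement AGATGGACATCT matches the template at positions 39–50, so the product ends at position 50.
A 36 bp product then starts at position 50 − 36 + 1 = 15.
The forward primer is identical to the top strand there: ATGACACTC.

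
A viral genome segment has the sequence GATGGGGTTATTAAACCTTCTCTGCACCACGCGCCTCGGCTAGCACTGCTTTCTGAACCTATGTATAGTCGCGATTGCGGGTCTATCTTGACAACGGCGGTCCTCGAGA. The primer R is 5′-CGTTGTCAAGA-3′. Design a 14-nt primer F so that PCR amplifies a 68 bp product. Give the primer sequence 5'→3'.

5'-ACGCGCCTCGGCTA-3'

The reverse primer's reverse complement TCTTGACAACG matches the template at positions 86–96, so the product ends at position 96.
A 68 bp product then starts at position 96 − 68 + 1 = 29.
The forward primer is identical to the top strand there: ACGCGCCTCGGCTA.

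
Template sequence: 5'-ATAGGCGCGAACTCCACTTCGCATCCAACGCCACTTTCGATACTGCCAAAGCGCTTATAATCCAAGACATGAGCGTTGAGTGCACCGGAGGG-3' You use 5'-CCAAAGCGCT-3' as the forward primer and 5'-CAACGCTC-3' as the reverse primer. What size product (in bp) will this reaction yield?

33 bp

Forward primer CCAAAGCGCT is found on the top strand at positions 46–55.
Reverse complement of the reverse primer: GAGCGTTG. This occurs on the top strand at positions 71–78.
The product runs from position 46 to position 78, so its length is 78 − 46 + 1 = 33 bp.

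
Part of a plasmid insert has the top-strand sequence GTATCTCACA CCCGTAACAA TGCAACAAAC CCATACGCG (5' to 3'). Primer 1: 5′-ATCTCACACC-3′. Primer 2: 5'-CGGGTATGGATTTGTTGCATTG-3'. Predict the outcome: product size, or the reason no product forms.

No product — primer 2 has no binding site in the template.

Primer 2 (CGGGTATGGATTTGTTGCATTG) does not match the top strand, and its reverse complement CAATGCAACAAATCCATACCCG does not match either.
With no annealing site for primer 2, no amplification occurs.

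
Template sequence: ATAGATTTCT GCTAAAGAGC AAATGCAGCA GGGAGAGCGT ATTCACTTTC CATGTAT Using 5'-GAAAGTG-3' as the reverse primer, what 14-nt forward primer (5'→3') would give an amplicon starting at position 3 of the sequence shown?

5'-AGATTTCTGCTAAA-3'

The reverse primer's reverse complement CACTTTC matches the template at positions 44–50; the product starts at position 3.
The forward primer is identical to the top strand over positions 3–16: AGATTTCTGCTAAA.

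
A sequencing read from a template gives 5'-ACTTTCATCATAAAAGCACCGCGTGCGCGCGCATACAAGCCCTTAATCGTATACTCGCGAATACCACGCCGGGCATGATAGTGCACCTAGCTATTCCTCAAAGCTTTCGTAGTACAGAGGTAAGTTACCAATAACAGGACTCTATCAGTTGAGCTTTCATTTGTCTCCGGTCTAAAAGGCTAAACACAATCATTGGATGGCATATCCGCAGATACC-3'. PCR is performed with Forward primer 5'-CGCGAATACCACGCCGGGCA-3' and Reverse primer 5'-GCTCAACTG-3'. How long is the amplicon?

Scanning the template, CGCGAATACCACGCCGGGCA occurs at positions 56–75; this primer anneals to the bottom strand there with its 3' end pointing downstream.
Reverse complement of the reverse primer: CAGTTGAGC. This occurs on the top strand at positions 146–154.
Product length = (reverse-primer end) − (forward-primer start) + 1 = 154 − 56 + 1 = 99 bp.

99 bp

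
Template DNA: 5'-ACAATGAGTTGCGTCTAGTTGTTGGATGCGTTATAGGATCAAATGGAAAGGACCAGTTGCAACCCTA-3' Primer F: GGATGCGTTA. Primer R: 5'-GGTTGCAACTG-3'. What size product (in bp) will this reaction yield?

41 bp

The forward primer matches the template at positions 24–33.
Reverse complement of the reverse primer: CAGTTGCAACC. This occurs on the top strand at positions 54–64.
The product runs from position 24 to position 64, so its length is 64 − 24 + 1 = 41 bp.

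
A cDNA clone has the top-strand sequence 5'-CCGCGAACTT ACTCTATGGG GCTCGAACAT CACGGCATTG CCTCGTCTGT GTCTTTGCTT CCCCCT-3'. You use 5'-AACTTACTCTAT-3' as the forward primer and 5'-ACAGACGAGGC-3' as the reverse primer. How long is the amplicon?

45 bp

Forward primer AACTTACTCTAT is found on the top strand at positions 6–17.
Taking the reverse complement of ACAGACGAGGC gives GCCTCGTCTGT, found at positions 40–50 on the template; the primer anneals here to the top strand with its 3' end pointing upstream.
Product length = (reverse-primer end) − (forward-primer start) + 1 = 50 − 6 + 1 = 45 bp.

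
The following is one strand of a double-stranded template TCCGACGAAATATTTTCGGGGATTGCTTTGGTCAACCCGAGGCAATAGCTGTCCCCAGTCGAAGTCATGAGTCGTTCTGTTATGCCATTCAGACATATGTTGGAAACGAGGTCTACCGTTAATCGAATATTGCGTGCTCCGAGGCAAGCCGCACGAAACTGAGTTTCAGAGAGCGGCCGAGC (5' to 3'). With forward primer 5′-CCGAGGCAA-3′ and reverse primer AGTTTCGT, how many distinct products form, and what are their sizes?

The forward primer CCGAGGCAA matches the top strand at positions 37–45, 139–147.
The reverse primer's reverse complement is ACGAAACT, matching at positions 153–160.
Each forward site pairs with the reverse site to give a product ending at position 160: sizes 124, 22 bp.

Two products: 124 bp, 22 bp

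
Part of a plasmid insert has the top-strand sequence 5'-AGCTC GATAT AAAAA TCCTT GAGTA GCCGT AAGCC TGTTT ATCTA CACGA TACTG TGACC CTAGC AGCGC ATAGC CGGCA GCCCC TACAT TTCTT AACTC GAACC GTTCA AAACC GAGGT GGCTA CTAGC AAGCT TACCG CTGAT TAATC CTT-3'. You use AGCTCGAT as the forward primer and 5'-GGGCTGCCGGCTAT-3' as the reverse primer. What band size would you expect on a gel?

84 bp

The forward primer matches the template at positions 1–8.
The reverse primer's reverse complement is ATAGCCGGCAGCCC, which matches the template at positions 71–84.
Amplicon spans positions 1–84: 84 bp.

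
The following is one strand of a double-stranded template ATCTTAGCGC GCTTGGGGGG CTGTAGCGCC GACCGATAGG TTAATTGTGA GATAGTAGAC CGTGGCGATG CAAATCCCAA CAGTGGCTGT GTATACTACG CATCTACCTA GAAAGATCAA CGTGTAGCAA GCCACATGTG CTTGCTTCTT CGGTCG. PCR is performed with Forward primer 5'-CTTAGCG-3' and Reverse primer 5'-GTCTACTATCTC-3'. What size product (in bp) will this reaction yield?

Scanning the template, CTTAGCG occurs at positions 3–9; this primer anneals to the bottom strand there with its 3' end pointing downstream.
The reverse primer's reverse complement is GAGATAGTAGAC, which matches the template at positions 49–60.
Amplicon spans positions 3–60: 58 bp.

58 bp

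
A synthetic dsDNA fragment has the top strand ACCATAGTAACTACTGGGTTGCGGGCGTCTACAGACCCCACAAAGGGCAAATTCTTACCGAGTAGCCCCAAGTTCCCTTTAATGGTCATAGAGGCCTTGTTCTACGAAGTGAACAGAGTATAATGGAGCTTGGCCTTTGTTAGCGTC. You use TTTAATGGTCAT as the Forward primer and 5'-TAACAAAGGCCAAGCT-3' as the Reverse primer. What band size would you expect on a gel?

Forward primer TTTAATGGTCAT is found on the top strand at positions 78–89.
The reverse primer's reverse complement is AGCTTGGCCTTTGTTA, which matches the template at positions 127–142.
The product runs from position 78 to position 142, so its length is 142 − 78 + 1 = 65 bp.

65 bp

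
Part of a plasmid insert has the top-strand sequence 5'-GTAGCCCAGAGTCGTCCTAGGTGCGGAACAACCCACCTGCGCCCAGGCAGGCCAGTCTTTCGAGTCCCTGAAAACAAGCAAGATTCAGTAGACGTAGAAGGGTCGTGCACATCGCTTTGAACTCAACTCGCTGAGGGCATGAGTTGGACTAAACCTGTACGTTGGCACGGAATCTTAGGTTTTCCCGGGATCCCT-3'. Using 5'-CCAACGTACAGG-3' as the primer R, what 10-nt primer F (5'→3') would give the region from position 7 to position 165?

The reverse primer's reverse complement CCTGTACGTTGG matches the template at positions 154–165; the product starts at position 7.
The forward primer is identical to the top strand over positions 7–16: CAGAGTCGTC.

5'-CAGAGTCGTC-3'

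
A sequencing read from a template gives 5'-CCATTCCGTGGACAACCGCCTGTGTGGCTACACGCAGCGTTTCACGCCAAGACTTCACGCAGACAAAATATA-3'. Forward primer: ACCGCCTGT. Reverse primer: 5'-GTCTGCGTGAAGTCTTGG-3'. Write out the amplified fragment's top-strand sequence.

5'-ACCGCCTGTGTGGCTACACGCAGCGTTTCACGCCAAGACTTCACGCAGAC-3'

The forward primer matches the template at positions 15–23.
The reverse primer's reverse complement is CCAAGACTTCACGCAGAC, which matches the template at positions 47–64.
The product is the template from position 15 through 64 (50 bp).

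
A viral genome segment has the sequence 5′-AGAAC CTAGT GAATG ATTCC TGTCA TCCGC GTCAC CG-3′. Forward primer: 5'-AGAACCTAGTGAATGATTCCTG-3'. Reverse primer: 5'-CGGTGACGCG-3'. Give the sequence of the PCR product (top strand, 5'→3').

The forward primer matches the template at positions 1–22.
The reverse primer's reverse complement is CGCGTCACCG, which matches the template at positions 28–37.
The product is the template from position 1 through 37 (37 bp).

5'-AGAACCTAGTGAATGATTCCTGTCATCCGCGTCACCG-3'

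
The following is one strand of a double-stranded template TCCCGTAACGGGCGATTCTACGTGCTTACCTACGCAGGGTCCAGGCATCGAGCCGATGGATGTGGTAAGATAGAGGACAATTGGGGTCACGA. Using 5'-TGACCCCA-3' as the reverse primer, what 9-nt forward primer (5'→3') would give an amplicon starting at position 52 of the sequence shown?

The reverse primer's reverse complement TGGGGTCA matches the template at positions 82–89; the product starts at position 52.
The forward primer is identical to the top strand over positions 52–60: GCCGATGGA.

5'-GCCGATGGA-3'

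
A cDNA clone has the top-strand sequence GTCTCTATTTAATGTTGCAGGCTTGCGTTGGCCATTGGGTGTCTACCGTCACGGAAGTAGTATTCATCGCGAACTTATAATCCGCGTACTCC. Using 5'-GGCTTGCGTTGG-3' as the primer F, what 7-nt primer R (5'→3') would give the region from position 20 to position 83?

5'-GGATTAT-3'

The product's 3' end on the top strand is position 83.
The reverse primer anneals to the top strand over positions 77–83, i.e. to ATAATCC.
Its sequence written 5'→3' is the reverse complement: GGATTAT.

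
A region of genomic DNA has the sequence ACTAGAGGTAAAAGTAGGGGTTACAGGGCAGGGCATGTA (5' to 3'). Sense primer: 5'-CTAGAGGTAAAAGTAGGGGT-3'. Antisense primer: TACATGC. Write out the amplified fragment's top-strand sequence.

5'-CTAGAGGTAAAAGTAGGGGTTACAGGGCAGGGCATGTA-3'

The forward primer matches the template at positions 2–21.
Reverse complement of the reverse primer: GCATGTA. This occurs on the top strand at positions 33–39.
The product is the template from position 2 through 39 (38 bp).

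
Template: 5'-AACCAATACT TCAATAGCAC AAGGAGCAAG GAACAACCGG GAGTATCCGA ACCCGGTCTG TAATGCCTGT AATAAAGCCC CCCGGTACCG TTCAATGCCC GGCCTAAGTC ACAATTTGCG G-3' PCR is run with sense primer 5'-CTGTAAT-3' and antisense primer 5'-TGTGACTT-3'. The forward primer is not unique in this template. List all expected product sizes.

The forward primer CTGTAAT matches the top strand at positions 58–64, 67–73.
The reverse primer's reverse complement is AAGTCACA, matching at positions 106–113.
Each forward site pairs with the reverse site to give a product ending at position 113: sizes 56, 47 bp.

56 bp, 47 bp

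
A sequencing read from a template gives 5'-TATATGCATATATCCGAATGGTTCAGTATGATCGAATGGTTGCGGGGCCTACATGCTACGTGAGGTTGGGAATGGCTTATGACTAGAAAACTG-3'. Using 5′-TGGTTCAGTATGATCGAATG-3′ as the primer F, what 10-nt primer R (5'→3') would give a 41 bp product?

5'-GTAGCATGTA-3'

The forward primer binds at positions 19–38, so a 41 bp product ends at position 19 + 41 − 1 = 59.
The reverse primer anneals to the top strand over positions 50–59, i.e. to TACATGCTAC.
Its sequence written 5'→3' is the reverse complement: GTAGCATGTA.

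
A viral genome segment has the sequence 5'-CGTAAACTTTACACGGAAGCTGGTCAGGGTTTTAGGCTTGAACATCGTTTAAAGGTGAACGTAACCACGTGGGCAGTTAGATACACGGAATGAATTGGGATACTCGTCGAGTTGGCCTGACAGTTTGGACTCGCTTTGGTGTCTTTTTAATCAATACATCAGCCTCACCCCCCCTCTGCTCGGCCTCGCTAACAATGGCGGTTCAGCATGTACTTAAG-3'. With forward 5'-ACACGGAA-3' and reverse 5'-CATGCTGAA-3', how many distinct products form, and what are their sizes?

Two products: 200 bp, 128 bp

The forward primer ACACGGAA matches the top strand at positions 11–18, 83–90.
The reverse primer's reverse complement is TTCAGCATG, matching at positions 202–210.
Each forward site pairs with the reverse site to give a product ending at position 210: sizes 200, 128 bp.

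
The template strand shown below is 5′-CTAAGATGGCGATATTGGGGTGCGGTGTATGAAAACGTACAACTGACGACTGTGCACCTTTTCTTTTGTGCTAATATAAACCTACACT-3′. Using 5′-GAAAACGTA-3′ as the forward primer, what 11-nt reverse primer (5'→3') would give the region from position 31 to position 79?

The product's 3' end on the top strand is position 79.
The reverse primer anneals to the top strand over positions 69–79, i.e. to TGCTAATATAA.
Its sequence written 5'→3' is the reverse complement: TTATATTAGCA.

5'-TTATATTAGCA-3'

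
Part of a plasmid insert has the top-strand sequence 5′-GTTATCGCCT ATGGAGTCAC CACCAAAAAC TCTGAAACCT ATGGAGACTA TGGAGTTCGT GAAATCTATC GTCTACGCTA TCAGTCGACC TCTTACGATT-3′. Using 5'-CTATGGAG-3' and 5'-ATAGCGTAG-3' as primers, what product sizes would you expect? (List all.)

The forward primer CTATGGAG matches the top strand at positions 9–16, 39–46, 48–55.
The reverse primer's reverse complement is CTACGCTAT, matching at positions 73–81.
Each forward site pairs with the reverse site to give a product ending at position 81: sizes 73, 43, 34 bp.

73 bp, 43 bp, 34 bp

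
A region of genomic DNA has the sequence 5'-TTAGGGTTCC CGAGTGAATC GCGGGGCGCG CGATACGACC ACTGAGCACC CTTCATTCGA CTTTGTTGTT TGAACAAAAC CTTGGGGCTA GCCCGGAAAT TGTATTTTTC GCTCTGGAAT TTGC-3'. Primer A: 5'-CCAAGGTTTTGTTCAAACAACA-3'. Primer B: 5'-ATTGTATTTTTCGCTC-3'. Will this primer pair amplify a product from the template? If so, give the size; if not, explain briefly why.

Primer A (CCAAGGTTTTGTTCAAACAACA) has reverse complement TGTTGTTTGAACAAAACCTTGG, which matches the top strand at positions 64–85; primer A anneals to the top strand there with its 3' end pointing upstream toward position 64.
Primer B (ATTGTATTTTTCGCTC) matches the top strand directly at positions 99–114; it anneals to the bottom strand with its 3' end pointing downstream toward position 114.
The 3' ends diverge (primer A extends toward position 1, primer B toward position 124), so the primers never converge on a shared product.

No product — the primers' 3' ends point away from each other.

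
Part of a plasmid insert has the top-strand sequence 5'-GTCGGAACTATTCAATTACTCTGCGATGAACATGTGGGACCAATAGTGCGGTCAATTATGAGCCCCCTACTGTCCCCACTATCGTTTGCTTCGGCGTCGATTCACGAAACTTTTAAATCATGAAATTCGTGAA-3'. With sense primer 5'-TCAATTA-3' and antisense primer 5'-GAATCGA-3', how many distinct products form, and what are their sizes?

Two products: 92 bp, 52 bp

The forward primer TCAATTA matches the top strand at positions 12–18, 52–58.
The reverse primer's reverse complement is TCGATTC, matching at positions 97–103.
Each forward site pairs with the reverse site to give a product ending at position 103: sizes 92, 52 bp.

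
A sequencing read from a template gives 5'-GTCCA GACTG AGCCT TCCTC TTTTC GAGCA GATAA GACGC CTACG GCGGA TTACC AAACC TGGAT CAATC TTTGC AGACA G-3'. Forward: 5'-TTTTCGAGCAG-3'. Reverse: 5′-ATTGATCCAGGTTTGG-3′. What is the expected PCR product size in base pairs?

49 bp

The forward primer matches the template at positions 21–31.
Taking the reverse complement of ATTGATCCAGGTTTGG gives CCAAACCTGGATCAAT, found at positions 54–69 on the template; the primer anneals here to the top strand with its 3' end pointing upstream.
Amplicon spans positions 21–69: 49 bp.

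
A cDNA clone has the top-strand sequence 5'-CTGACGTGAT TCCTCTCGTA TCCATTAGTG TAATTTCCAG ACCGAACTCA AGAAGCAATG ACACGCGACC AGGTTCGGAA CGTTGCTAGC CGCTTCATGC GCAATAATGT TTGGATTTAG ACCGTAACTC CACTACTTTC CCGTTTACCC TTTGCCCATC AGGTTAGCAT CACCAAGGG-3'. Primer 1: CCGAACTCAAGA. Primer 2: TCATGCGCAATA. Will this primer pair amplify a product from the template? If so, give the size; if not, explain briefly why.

Primer 1 (CCGAACTCAAGA) matches the top strand at positions 42–53 (3' end points downstream).
Primer 2 (TCATGCGCAATA) also matches the top strand directly, at positions 95–106 — its reverse complement TATTGCGCATGA is not present.
Both primers anneal to the bottom strand with 3' ends pointing the same way, so neither can prime synthesis back toward the other.

No product — both primers anneal to the same strand and extend in the same direction.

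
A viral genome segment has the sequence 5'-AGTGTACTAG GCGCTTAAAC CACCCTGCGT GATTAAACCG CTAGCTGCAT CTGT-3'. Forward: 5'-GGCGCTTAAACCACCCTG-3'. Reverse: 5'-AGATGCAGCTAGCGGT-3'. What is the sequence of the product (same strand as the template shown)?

5'-GGCGCTTAAACCACCCTGCGTGATTAAACCGCTAGCTGCATCT-3'

Forward primer GGCGCTTAAACCACCCTG is found on the top strand at positions 10–27.
The reverse primer's reverse complement is ACCGCTAGCTGCATCT, which matches the template at positions 37–52.
The product is the template from position 10 through 52 (43 bp).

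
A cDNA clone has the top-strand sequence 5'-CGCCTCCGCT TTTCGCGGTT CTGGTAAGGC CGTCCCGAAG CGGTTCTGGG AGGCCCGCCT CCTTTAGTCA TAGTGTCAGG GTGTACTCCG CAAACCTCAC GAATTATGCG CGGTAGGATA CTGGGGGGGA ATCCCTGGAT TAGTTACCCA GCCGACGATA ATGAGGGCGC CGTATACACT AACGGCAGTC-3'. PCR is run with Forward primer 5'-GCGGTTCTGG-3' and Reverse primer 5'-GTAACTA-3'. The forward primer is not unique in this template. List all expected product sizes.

133 bp, 108 bp

The forward primer GCGGTTCTGG matches the top strand at positions 15–24, 40–49.
The reverse primer's reverse complement is TAGTTAC, matching at positions 141–147.
Each forward site pairs with the reverse site to give a product ending at position 147: sizes 133, 108 bp.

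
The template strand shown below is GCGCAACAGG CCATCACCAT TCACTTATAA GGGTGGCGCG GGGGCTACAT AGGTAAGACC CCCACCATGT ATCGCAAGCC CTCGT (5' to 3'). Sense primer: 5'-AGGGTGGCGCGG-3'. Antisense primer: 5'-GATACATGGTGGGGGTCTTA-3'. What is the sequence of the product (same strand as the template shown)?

The forward primer matches the template at positions 30–41.
Taking the reverse complement of GATACATGGTGGGGGTCTTA gives TAAGACCCCCACCATGTATC, found at positions 54–73 on the template; the primer anneals here to the top strand with its 3' end pointing upstream.
The product is the template from position 30 through 73 (44 bp).

5'-AGGGTGGCGCGGGGGCTACATAGGTAAGACCCCCACCATGTATC-3'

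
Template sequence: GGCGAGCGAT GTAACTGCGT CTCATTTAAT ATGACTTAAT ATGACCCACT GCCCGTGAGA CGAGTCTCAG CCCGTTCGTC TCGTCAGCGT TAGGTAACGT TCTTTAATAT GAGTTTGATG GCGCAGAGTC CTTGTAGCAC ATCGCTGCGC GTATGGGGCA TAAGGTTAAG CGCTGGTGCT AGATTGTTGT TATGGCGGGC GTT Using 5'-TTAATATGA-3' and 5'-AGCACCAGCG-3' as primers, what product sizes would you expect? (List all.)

The forward primer TTAATATGA matches the top strand at positions 26–34, 36–44, 104–112.
The reverse primer's reverse complement is CGCTGGTGCT, matching at positions 171–180.
Each forward site pairs with the reverse site to give a product ending at position 180: sizes 155, 145, 77 bp.

155 bp, 145 bp, 77 bp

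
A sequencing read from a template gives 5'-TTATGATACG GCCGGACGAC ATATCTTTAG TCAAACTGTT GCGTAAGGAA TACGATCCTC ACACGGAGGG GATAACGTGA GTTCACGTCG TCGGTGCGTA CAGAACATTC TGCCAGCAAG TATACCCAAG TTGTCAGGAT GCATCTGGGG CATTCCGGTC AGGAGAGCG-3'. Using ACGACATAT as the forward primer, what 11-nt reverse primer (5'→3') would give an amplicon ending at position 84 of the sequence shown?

The forward primer binds at positions 16–24; the product's 3' end on the top strand is position 84.
The reverse primer anneals to the top strand over positions 74–84, i.e. to AACGTGAGTTC.
Its sequence written 5'→3' is the reverse complement: GAACTCACGTT.

5'-GAACTCACGTT-3'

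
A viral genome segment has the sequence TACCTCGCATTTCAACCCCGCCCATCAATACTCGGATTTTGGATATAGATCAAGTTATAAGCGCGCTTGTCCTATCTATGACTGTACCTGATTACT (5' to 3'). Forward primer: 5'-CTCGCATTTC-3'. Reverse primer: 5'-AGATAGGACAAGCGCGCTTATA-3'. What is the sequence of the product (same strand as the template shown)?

Forward primer CTCGCATTTC is found on the top strand at positions 4–13.
Taking the reverse complement of AGATAGGACAAGCGCGCTTATA gives TATAAGCGCGCTTGTCCTATCT, found at positions 56–77 on the template; the primer anneals here to the top strand with its 3' end pointing upstream.
The product is the template from position 4 through 77 (74 bp).

5'-CTCGCATTTCAACCCCGCCCATCAATACTCGGATTTTGGATATAGATCAAGTTATAAGCGCGCTTGTCCTATCT-3'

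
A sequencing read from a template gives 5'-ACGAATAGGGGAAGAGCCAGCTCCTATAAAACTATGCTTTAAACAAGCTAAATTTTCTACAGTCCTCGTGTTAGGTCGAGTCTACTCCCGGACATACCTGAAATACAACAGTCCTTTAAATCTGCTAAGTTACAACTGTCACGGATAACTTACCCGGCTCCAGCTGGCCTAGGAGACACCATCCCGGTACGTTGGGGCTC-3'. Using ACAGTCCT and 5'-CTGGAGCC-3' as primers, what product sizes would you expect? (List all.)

The forward primer ACAGTCCT matches the top strand at positions 59–66, 108–115.
The reverse primer's reverse complement is GGCTCCAG, matching at positions 156–163.
Each forward site pairs with the reverse site to give a product ending at position 163: sizes 105, 56 bp.

105 bp, 56 bp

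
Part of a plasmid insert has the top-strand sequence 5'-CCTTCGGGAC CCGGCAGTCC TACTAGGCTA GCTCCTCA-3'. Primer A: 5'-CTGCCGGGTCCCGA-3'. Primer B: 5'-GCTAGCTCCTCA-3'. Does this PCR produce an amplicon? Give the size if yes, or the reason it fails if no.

Primer A (CTGCCGGGTCCCGA) has reverse complement TCGGGACCCGGCAG, which matches the top strand at positions 4–17; primer A anneals to the top strand there with its 3' end pointing upstream toward position 4.
Primer B (GCTAGCTCCTCA) matches the top strand directly at positions 27–38; it anneals to the bottom strand with its 3' end pointing downstream toward position 38.
The 3' ends diverge (primer A extends toward position 1, primer B toward position 38), so the primers never converge on a shared product.

No product — the primers' 3' ends point away from each other.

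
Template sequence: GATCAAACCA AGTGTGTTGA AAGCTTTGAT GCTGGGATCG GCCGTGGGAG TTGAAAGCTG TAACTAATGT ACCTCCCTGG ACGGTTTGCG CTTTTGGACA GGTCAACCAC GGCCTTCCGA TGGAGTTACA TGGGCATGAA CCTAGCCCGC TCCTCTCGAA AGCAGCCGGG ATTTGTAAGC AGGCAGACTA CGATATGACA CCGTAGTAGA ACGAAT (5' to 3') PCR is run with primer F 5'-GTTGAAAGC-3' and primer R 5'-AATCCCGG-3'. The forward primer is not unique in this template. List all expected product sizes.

158 bp, 124 bp

The forward primer GTTGAAAGC matches the top strand at positions 16–24, 50–58.
The reverse primer's reverse complement is CCGGGATT, matching at positions 166–173.
Each forward site pairs with the reverse site to give a product ending at position 173: sizes 158, 124 bp.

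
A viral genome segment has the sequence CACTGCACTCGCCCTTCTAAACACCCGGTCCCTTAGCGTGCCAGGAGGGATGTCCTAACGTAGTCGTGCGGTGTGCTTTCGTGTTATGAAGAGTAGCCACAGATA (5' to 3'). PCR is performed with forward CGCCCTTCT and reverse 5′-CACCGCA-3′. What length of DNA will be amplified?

64 bp

The forward primer matches the template at positions 10–18.
Reverse complement of the reverse primer: TGCGGTG. This occurs on the top strand at positions 67–73.
Product length = (reverse-primer end) − (forward-primer start) + 1 = 73 − 10 + 1 = 64 bp.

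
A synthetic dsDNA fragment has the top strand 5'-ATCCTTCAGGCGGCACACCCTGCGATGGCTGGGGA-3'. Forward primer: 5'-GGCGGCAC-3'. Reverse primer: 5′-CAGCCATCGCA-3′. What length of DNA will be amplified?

Scanning the template, GGCGGCAC occurs at positions 9–16; this primer anneals to the bottom strand there with its 3' end pointing downstream.
Taking the reverse complement of CAGCCATCGCA gives TGCGATGGCTG, found at positions 21–31 on the template; the primer anneals here to the top strand with its 3' end pointing upstream.
Amplicon spans positions 9–31: 23 bp.

23 bp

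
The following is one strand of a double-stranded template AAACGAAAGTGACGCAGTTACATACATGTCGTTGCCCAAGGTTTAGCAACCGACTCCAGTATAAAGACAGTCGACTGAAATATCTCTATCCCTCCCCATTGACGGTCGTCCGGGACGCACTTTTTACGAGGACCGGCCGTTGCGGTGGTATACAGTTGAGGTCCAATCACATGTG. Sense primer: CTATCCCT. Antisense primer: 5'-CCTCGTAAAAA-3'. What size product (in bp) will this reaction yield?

Scanning the template, CTATCCCT occurs at positions 86–93; this primer anneals to the bottom strand there with its 3' end pointing downstream.
Reverse complement of the reverse primer: TTTTTACGAGG. This occurs on the top strand at positions 121–131.
The product runs from position 86 to position 131, so its length is 131 − 86 + 1 = 46 bp.

46 bp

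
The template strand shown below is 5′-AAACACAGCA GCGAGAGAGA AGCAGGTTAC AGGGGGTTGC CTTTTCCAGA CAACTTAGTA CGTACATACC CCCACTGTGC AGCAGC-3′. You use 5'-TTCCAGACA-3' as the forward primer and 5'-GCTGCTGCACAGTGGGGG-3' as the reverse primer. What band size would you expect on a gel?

Forward primer TTCCAGACA is found on the top strand at positions 44–52.
Taking the reverse complement of GCTGCTGCACAGTGGGGG gives CCCCCACTGTGCAGCAGC, found at positions 69–86 on the template; the primer anneals here to the top strand with its 3' end pointing upstream.
Product length = (reverse-primer end) − (forward-primer start) + 1 = 86 − 44 + 1 = 43 bp.

43 bp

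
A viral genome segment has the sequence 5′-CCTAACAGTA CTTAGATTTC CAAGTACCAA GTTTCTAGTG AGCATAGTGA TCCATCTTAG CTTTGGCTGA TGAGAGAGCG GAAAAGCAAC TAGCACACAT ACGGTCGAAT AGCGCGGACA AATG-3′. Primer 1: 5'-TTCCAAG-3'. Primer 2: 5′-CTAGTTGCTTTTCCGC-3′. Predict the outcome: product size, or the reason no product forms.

Primer 1 (TTCCAAG) matches the top strand at positions 18–24; it acts as a forward primer.
Primer 2's reverse complement is GCGGAAAAGCAACTAG, matching the top strand at positions 78–93; it acts as a reverse primer.
The 3' ends face each other across positions 18–93, giving a 76 bp product.

Yes — a 76 bp product.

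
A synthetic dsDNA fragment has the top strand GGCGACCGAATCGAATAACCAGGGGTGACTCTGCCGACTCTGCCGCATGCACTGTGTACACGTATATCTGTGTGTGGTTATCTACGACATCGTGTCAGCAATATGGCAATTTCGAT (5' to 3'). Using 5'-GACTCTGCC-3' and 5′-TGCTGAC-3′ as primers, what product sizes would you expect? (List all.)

The forward primer GACTCTGCC matches the top strand at positions 27–35, 36–44.
The reverse primer's reverse complement is GTCAGCA, matching at positions 94–100.
Each forward site pairs with the reverse site to give a product ending at position 100: sizes 74, 65 bp.

74 bp, 65 bp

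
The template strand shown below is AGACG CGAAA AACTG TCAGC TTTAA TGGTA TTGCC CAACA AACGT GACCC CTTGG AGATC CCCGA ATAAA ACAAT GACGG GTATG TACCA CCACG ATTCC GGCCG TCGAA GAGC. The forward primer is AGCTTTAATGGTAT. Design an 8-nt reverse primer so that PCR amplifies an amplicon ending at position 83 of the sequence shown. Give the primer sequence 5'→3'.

5'-TACCCGTC-3'

The forward primer binds at positions 18–31; the product's 3' end on the top strand is position 83.
The reverse primer anneals to the top strand over positions 76–83, i.e. to GACGGGTA.
Its sequence written 5'→3' is the reverse complement: TACCCGTC.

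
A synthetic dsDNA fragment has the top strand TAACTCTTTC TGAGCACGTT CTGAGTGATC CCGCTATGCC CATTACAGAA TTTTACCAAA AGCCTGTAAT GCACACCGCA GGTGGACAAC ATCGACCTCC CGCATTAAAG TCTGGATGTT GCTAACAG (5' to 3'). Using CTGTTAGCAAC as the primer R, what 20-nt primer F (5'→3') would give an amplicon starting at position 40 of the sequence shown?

The reverse primer's reverse complement GTTGCTAACAG matches the template at positions 118–128; the product starts at position 40.
The forward primer is identical to the top strand over positions 40–59: CCATTACAGAATTTTACCAA.

5'-CCATTACAGAATTTTACCAA-3'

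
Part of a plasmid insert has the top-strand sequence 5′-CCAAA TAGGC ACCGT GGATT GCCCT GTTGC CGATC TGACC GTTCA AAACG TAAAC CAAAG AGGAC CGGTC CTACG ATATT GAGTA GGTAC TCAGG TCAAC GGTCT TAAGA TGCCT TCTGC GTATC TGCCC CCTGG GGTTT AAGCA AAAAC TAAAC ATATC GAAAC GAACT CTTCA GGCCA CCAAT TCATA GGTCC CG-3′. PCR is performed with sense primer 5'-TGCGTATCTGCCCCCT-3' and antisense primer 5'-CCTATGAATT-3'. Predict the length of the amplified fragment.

75 bp

Forward primer TGCGTATCTGCCCCCT is found on the top strand at positions 118–133.
The reverse primer's reverse complement is AATTCATAGG, which matches the template at positions 183–192.
Product length = (reverse-primer end) − (forward-primer start) + 1 = 192 − 118 + 1 = 75 bp.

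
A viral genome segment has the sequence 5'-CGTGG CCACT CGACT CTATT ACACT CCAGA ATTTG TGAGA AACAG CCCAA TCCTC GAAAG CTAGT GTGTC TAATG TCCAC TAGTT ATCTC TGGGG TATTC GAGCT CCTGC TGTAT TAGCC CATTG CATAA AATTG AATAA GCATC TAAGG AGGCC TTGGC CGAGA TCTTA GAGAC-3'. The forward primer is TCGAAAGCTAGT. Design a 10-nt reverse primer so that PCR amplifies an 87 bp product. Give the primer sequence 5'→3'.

The forward primer binds at positions 54–65, so an 87 bp product ends at position 54 + 87 − 1 = 140.
The reverse primer anneals to the top strand over positions 131–140, i.e. to AATTGAATAA.
Its sequence written 5'→3' is the reverse complement: TTATTCAATT.

5'-TTATTCAATT-3'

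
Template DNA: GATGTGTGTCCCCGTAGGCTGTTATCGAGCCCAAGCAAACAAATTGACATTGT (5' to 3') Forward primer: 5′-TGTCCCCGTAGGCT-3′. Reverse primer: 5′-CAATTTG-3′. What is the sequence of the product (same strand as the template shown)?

5'-TGTCCCCGTAGGCTGTTATCGAGCCCAAGCAAACAAATTG-3'

The forward primer matches the template at positions 7–20.
Reverse complement of the reverse primer: CAAATTG. This occurs on the top strand at positions 40–46.
The product is the template from position 7 through 46 (40 bp).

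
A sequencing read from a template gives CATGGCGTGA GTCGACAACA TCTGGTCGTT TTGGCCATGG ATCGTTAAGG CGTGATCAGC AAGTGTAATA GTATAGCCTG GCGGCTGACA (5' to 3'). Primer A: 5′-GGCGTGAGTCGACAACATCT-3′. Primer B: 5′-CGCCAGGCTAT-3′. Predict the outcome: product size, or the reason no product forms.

Primer A (GGCGTGAGTCGACAACATCT) matches the top strand at positions 4–23; it acts as a forward primer.
Primer B's reverse complement is ATAGCCTGGCG, matching the top strand at positions 73–83; it acts as a reverse primer.
The 3' ends face each other across positions 4–83, giving an 80 bp product.

Yes — an 80 bp product.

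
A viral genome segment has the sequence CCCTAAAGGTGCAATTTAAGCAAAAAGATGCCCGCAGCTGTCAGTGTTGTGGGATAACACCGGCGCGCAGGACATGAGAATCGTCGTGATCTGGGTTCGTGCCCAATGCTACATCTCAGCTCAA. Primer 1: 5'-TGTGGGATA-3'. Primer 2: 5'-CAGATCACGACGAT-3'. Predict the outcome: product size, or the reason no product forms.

Yes — a 46 bp product.

Primer 1 (TGTGGGATA) matches the top strand at positions 48–56; it acts as a forward primer.
Primer 2's reverse complement is ATCGTCGTGATCTG, matching the top strand at positions 80–93; it acts as a reverse primer.
The 3' ends face each other across positions 48–93, giving a 46 bp product.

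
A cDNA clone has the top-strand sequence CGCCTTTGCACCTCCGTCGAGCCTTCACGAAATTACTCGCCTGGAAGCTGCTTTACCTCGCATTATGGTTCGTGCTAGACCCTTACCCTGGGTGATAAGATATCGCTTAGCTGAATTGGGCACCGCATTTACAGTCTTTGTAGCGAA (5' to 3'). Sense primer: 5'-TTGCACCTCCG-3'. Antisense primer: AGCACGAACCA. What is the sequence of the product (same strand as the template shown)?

The forward primer matches the template at positions 6–16.
The reverse primer's reverse complement is TGGTTCGTGCT, which matches the template at positions 66–76.
The product is the template from position 6 through 76 (71 bp).

5'-TTGCACCTCCGTCGAGCCTTCACGAAATTACTCGCCTGGAAGCTGCTTTACCTCGCATTATGGTTCGTGCT-3'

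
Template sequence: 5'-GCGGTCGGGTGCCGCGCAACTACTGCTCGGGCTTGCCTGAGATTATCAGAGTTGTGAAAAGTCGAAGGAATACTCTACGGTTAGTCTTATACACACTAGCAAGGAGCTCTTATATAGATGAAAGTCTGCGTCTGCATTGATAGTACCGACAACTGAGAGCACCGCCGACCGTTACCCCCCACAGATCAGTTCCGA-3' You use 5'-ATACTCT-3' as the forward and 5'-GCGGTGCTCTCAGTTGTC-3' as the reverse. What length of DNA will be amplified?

96 bp

The forward primer matches the template at positions 70–76.
The reverse primer's reverse complement is GACAACTGAGAGCACCGC, which matches the template at positions 148–165.
Amplicon spans positions 70–165: 96 bp.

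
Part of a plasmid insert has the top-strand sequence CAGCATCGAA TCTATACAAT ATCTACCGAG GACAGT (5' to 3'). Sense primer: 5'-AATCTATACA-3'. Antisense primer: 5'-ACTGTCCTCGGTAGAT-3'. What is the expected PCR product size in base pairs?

Scanning the template, AATCTATACA occurs at positions 9–18; this primer anneals to the bottom strand there with its 3' end pointing downstream.
The reverse primer's reverse complement is ATCTACCGAGGACAGT, which matches the template at positions 21–36.
Product length = (reverse-primer end) − (forward-primer start) + 1 = 36 − 9 + 1 = 28 bp.

28 bp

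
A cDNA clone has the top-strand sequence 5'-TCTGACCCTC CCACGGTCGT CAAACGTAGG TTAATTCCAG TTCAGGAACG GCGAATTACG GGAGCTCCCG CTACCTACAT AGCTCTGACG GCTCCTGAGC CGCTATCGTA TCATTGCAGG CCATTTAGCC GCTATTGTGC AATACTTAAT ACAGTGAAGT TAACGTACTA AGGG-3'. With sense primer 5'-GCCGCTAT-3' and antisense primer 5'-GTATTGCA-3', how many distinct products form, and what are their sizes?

The forward primer GCCGCTAT matches the top strand at positions 99–106, 128–135.
The reverse primer's reverse complement is TGCAATAC, matching at positions 138–145.
Each forward site pairs with the reverse site to give a product ending at position 145: sizes 47, 18 bp.

Two products: 47 bp, 18 bp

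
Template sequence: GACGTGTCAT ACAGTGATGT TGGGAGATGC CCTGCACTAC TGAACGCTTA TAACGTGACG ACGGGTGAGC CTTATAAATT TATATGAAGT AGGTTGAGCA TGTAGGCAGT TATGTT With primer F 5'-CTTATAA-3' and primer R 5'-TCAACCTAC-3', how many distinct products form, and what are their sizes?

Two products: 51 bp, 27 bp

The forward primer CTTATAA matches the top strand at positions 47–53, 71–77.
The reverse primer's reverse complement is GTAGGTTGA, matching at positions 89–97.
Each forward site pairs with the reverse site to give a product ending at position 97: sizes 51, 27 bp.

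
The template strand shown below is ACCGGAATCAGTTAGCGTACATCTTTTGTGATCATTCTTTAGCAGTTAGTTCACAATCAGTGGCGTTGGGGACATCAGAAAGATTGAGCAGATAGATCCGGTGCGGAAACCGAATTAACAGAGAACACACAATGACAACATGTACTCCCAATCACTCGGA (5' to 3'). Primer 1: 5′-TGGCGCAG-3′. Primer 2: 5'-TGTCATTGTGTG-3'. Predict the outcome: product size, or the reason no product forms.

No product — primer 1 has no binding site in the template.

Primer 1 (TGGCGCAG) does not match the top strand, and its reverse complement CTGCGCCA does not match either.
With no annealing site for primer 1, no amplification occurs.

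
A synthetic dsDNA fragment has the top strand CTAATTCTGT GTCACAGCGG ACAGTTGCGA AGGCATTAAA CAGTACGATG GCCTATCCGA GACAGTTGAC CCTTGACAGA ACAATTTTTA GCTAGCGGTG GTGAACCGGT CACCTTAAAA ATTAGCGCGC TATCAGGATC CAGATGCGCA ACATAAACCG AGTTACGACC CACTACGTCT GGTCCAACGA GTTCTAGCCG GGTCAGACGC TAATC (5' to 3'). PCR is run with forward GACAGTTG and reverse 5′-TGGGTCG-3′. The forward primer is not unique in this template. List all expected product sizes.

The forward primer GACAGTTG matches the top strand at positions 20–27, 61–68.
The reverse primer's reverse complement is CGACCCA, matching at positions 166–172.
Each forward site pairs with the reverse site to give a product ending at position 172: sizes 153, 112 bp.

153 bp, 112 bp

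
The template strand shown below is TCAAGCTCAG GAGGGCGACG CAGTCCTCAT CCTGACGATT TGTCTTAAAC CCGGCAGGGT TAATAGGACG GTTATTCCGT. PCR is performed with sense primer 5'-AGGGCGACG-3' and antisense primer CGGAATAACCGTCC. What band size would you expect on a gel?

68 bp

Scanning the template, AGGGCGACG occurs at positions 12–20; this primer anneals to the bottom strand there with its 3' end pointing downstream.
The reverse primer's reverse complement is GGACGGTTATTCCG, which matches the template at positions 66–79.
Amplicon spans positions 12–79: 68 bp.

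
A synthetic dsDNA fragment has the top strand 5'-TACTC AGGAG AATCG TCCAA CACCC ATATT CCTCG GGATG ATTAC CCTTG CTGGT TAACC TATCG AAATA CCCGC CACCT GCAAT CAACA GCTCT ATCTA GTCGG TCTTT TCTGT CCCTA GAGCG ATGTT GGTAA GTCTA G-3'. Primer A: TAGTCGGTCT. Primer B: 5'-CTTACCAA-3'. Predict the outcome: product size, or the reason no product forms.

Yes — a 38 bp product.

Primer A (TAGTCGGTCT) matches the top strand at positions 99–108; it acts as a forward primer.
Primer B's reverse complement is TTGGTAAG, matching the top strand at positions 129–136; it acts as a reverse primer.
The 3' ends face each other across positions 99–136, giving a 38 bp product.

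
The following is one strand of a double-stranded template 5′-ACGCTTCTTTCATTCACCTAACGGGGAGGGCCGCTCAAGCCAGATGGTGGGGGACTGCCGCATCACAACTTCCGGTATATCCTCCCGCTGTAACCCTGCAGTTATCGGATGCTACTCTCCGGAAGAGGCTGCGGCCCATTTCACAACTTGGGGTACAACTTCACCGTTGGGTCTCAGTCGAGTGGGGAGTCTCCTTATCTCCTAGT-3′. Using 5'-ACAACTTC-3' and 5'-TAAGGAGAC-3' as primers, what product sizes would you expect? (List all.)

The forward primer ACAACTTC matches the top strand at positions 65–72, 155–162.
The reverse primer's reverse complement is GTCTCCTTA, matching at positions 189–197.
Each forward site pairs with the reverse site to give a product ending at position 197: sizes 133, 43 bp.

133 bp, 43 bp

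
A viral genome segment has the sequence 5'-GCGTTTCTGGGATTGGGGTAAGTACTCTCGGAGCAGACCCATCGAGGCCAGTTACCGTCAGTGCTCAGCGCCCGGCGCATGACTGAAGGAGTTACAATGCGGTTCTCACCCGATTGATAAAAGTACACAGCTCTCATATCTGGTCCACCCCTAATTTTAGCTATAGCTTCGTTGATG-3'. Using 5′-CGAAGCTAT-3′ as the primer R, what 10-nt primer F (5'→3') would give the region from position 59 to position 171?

The reverse primer's reverse complement ATAGCTTCG matches the template at positions 163–171; the product starts at position 59.
The forward primer is identical to the top strand over positions 59–68: CAGTGCTCAG.

5'-CAGTGCTCAG-3'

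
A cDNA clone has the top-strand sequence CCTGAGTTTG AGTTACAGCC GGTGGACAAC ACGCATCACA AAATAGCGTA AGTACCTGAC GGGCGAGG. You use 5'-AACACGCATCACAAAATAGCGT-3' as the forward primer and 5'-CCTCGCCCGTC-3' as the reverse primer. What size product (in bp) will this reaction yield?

Forward primer AACACGCATCACAAAATAGCGT is found on the top strand at positions 28–49.
Taking the reverse complement of CCTCGCCCGTC gives GACGGGCGAGG, found at positions 58–68 on the template; the primer anneals here to the top strand with its 3' end pointing upstream.
Product length = (reverse-primer end) − (forward-primer start) + 1 = 68 − 28 + 1 = 41 bp.

41 bp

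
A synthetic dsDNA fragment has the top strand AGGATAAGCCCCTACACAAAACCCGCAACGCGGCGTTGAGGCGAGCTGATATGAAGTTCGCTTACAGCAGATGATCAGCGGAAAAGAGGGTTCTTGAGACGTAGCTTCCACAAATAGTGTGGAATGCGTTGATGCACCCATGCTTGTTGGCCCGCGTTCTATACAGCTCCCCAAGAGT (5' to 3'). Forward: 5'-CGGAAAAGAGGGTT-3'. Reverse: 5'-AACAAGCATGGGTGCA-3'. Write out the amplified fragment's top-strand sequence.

5'-CGGAAAAGAGGGTTCTTGAGACGTAGCTTCCACAAATAGTGTGGAATGCGTTGATGCACCCATGCTTGTT-3'

Scanning the template, CGGAAAAGAGGGTT occurs at positions 79–92; this primer anneals to the bottom strand there with its 3' end pointing downstream.
Reverse complement of the reverse primer: TGCACCCATGCTTGTT. This occurs on the top strand at positions 133–148.
The product is the template from position 79 through 148 (70 bp).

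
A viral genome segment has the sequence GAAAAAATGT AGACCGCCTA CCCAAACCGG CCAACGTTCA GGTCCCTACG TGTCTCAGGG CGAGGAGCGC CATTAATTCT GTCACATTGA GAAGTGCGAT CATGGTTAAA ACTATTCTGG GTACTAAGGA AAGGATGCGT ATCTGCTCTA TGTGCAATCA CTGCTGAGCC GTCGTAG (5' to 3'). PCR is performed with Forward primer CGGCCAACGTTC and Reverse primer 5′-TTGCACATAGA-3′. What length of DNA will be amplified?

130 bp

Scanning the template, CGGCCAACGTTC occurs at positions 28–39; this primer anneals to the bottom strand there with its 3' end pointing downstream.
Taking the reverse complement of TTGCACATAGA gives TCTATGTGCAA, found at positions 147–157 on the template; the primer anneals here to the top strand with its 3' end pointing upstream.
Amplicon spans positions 28–157: 130 bp.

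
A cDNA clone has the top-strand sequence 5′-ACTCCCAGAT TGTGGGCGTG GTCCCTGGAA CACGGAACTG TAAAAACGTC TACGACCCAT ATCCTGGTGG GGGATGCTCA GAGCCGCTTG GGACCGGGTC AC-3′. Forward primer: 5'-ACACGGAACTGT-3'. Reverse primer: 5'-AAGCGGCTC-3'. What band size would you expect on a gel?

60 bp

The forward primer matches the template at positions 30–41.
Taking the reverse complement of AAGCGGCTC gives GAGCCGCTT, found at positions 81–89 on the template; the primer anneals here to the top strand with its 3' end pointing upstream.
Product length = (reverse-primer end) − (forward-primer start) + 1 = 89 − 30 + 1 = 60 bp.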